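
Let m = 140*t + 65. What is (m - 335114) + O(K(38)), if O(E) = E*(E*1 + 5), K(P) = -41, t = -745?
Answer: -437873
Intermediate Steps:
O(E) = E*(5 + E) (O(E) = E*(E + 5) = E*(5 + E))
m = -104235 (m = 140*(-745) + 65 = -104300 + 65 = -104235)
(m - 335114) + O(K(38)) = (-104235 - 335114) - 41*(5 - 41) = -439349 - 41*(-36) = -439349 + 1476 = -437873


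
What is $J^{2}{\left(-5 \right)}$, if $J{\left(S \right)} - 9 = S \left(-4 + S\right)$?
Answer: $2916$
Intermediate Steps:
$J{\left(S \right)} = 9 + S \left(-4 + S\right)$
$J^{2}{\left(-5 \right)} = \left(9 + \left(-5\right)^{2} - -20\right)^{2} = \left(9 + 25 + 20\right)^{2} = 54^{2} = 2916$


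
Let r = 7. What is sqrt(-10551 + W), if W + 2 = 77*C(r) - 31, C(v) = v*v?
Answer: 7*I*sqrt(139) ≈ 82.529*I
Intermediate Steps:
C(v) = v**2
W = 3740 (W = -2 + (77*7**2 - 31) = -2 + (77*49 - 31) = -2 + (3773 - 31) = -2 + 3742 = 3740)
sqrt(-10551 + W) = sqrt(-10551 + 3740) = sqrt(-6811) = 7*I*sqrt(139)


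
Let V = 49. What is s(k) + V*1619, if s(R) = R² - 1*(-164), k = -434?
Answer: 267851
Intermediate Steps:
s(R) = 164 + R² (s(R) = R² + 164 = 164 + R²)
s(k) + V*1619 = (164 + (-434)²) + 49*1619 = (164 + 188356) + 79331 = 188520 + 79331 = 267851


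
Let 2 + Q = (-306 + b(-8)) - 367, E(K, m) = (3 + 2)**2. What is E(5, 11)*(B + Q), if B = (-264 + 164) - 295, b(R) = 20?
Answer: -26250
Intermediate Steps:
E(K, m) = 25 (E(K, m) = 5**2 = 25)
B = -395 (B = -100 - 295 = -395)
Q = -655 (Q = -2 + ((-306 + 20) - 367) = -2 + (-286 - 367) = -2 - 653 = -655)
E(5, 11)*(B + Q) = 25*(-395 - 655) = 25*(-1050) = -26250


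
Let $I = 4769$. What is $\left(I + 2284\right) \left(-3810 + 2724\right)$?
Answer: $-7659558$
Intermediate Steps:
$\left(I + 2284\right) \left(-3810 + 2724\right) = \left(4769 + 2284\right) \left(-3810 + 2724\right) = 7053 \left(-1086\right) = -7659558$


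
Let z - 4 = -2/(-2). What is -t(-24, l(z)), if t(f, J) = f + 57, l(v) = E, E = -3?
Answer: -33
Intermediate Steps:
z = 5 (z = 4 - 2/(-2) = 4 - 2*(-½) = 4 + 1 = 5)
l(v) = -3
t(f, J) = 57 + f
-t(-24, l(z)) = -(57 - 24) = -1*33 = -33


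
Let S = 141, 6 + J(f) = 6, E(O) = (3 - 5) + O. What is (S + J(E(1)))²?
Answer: 19881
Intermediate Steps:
E(O) = -2 + O
J(f) = 0 (J(f) = -6 + 6 = 0)
(S + J(E(1)))² = (141 + 0)² = 141² = 19881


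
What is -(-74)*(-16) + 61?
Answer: -1123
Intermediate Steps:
-(-74)*(-16) + 61 = -37*32 + 61 = -1184 + 61 = -1123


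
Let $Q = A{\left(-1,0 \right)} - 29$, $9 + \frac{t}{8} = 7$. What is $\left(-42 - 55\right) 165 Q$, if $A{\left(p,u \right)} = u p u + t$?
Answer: $720225$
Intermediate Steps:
$t = -16$ ($t = -72 + 8 \cdot 7 = -72 + 56 = -16$)
$A{\left(p,u \right)} = -16 + p u^{2}$ ($A{\left(p,u \right)} = u p u - 16 = p u u - 16 = p u^{2} - 16 = -16 + p u^{2}$)
$Q = -45$ ($Q = \left(-16 - 0^{2}\right) - 29 = \left(-16 - 0\right) - 29 = \left(-16 + 0\right) - 29 = -16 - 29 = -45$)
$\left(-42 - 55\right) 165 Q = \left(-42 - 55\right) 165 \left(-45\right) = \left(-97\right) 165 \left(-45\right) = \left(-16005\right) \left(-45\right) = 720225$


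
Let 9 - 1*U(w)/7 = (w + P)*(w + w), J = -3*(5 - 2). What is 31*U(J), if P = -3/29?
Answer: -974547/29 ≈ -33605.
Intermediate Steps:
J = -9 (J = -3*3 = -9)
P = -3/29 (P = -3*1/29 = -3/29 ≈ -0.10345)
U(w) = 63 - 14*w*(-3/29 + w) (U(w) = 63 - 7*(w - 3/29)*(w + w) = 63 - 7*(-3/29 + w)*2*w = 63 - 14*w*(-3/29 + w))
31*U(J) = 31*(63 - 14*(-9)**2 + (42/29)*(-9)) = 31*(63 - 14*81 - 378/29) = 31*(63 - 1134 - 378/29) = 31*(-31437/29) = -974547/29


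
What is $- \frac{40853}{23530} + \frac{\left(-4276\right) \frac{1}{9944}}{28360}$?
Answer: $- \frac{57605651569}{33178692976} \approx -1.7362$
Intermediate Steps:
$- \frac{40853}{23530} + \frac{\left(-4276\right) \frac{1}{9944}}{28360} = \left(-40853\right) \frac{1}{23530} + \left(-4276\right) \frac{1}{9944} \cdot \frac{1}{28360} = - \frac{40853}{23530} - \frac{1069}{70502960} = - \frac{57605651569}{33178692976}$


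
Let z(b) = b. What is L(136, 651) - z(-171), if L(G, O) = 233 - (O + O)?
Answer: -898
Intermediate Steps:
L(G, O) = 233 - 2*O
L(136, 651) - z(-171) = (233 - 2*651) - 1*(-171) = (233 - 1302) + 171 = -1069 + 171 = -898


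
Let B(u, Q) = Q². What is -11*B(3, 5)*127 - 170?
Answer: -35095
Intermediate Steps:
-11*B(3, 5)*127 - 170 = -11*5²*127 - 170 = -11*25*127 - 170 = -275*127 - 170 = -34925 - 170 = -35095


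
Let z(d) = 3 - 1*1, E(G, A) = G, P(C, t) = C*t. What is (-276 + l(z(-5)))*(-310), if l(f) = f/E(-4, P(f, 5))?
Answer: 85715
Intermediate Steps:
z(d) = 2 (z(d) = 3 - 1 = 2)
l(f) = -f/4 (l(f) = f/(-4) = f*(-¼) = -f/4)
(-276 + l(z(-5)))*(-310) = (-276 - ¼*2)*(-310) = (-276 - ½)*(-310) = -553/2*(-310) = 85715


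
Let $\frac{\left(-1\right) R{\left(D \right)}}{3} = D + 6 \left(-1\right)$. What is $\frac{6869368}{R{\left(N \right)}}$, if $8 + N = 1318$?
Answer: $- \frac{858671}{489} \approx -1756.0$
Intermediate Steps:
$N = 1310$ ($N = -8 + 1318 = 1310$)
$R{\left(D \right)} = 18 - 3 D$ ($R{\left(D \right)} = - 3 \left(D + 6 \left(-1\right)\right) = - 3 \left(D - 6\right) = - 3 \left(-6 + D\right) = 18 - 3 D$)
$\frac{6869368}{R{\left(N \right)}} = \frac{6869368}{18 - 3930} = \frac{6869368}{-3912} = 6869368 \left(- \frac{1}{3912}\right) = - \frac{858671}{489}$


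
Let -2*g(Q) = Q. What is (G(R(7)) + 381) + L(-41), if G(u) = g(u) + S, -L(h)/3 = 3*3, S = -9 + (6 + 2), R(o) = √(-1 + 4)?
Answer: 353 - √3/2 ≈ 352.13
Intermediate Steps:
g(Q) = -Q/2
R(o) = √3
S = -1 (S = -9 + 8 = -1)
L(h) = -27 (L(h) = -9*3 = -3*9 = -27)
G(u) = -1 - u/2 (G(u) = -u/2 - 1 = -1 - u/2)
(G(R(7)) + 381) + L(-41) = ((-1 - √3/2) + 381) - 27 = (380 - √3/2) - 27 = 353 - √3/2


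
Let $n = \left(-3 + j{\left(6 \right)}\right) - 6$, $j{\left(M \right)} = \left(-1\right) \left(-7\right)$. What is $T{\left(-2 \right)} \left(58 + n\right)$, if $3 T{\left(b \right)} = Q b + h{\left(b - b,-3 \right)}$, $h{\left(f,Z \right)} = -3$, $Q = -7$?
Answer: $\frac{616}{3} \approx 205.33$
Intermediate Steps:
$j{\left(M \right)} = 7$
$T{\left(b \right)} = -1 - \frac{7 b}{3}$ ($T{\left(b \right)} = \frac{- 7 b - 3}{3} = \frac{-3 - 7 b}{3} = -1 - \frac{7 b}{3}$)
$n = -2$ ($n = \left(-3 + 7\right) - 6 = 4 - 6 = -2$)
$T{\left(-2 \right)} \left(58 + n\right) = \left(-1 - - \frac{14}{3}\right) \left(58 - 2\right) = \left(-1 + \frac{14}{3}\right) 56 = \frac{11}{3} \cdot 56 = \frac{616}{3}$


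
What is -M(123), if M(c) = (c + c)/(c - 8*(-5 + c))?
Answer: 246/821 ≈ 0.29963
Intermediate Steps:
M(c) = 2*c/(40 - 7*c) (M(c) = (2*c)/(c + (40 - 8*c)) = (2*c)/(40 - 7*c) = 2*c/(40 - 7*c))
-M(123) = -(-2)*123/(-40 + 7*123) = -(-2)*123/(-40 + 861) = -(-2)*123/821 = -1*(-246/821) = 246/821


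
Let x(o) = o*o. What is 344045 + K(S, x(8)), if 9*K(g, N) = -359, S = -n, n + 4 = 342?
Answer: 3096046/9 ≈ 3.4401e+5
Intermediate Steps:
n = 338 (n = -4 + 342 = 338)
x(o) = o**2
S = -338 (S = -1*338 = -338)
K(g, N) = -359/9 (K(g, N) = (1/9)*(-359) = -359/9)
344045 + K(S, x(8)) = 344045 - 359/9 = 3096046/9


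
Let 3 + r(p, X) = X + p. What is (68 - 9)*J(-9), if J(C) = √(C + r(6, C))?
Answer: 59*I*√15 ≈ 228.51*I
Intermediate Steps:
r(p, X) = -3 + X + p (r(p, X) = -3 + (X + p) = -3 + X + p)
J(C) = √(3 + 2*C) (J(C) = √(C + (-3 + C + 6)) = √(C + (3 + C)) = √(3 + 2*C))
(68 - 9)*J(-9) = (68 - 9)*√(3 + 2*(-9)) = 59*√(3 - 18) = 59*√(-15) = 59*(I*√15) = 59*I*√15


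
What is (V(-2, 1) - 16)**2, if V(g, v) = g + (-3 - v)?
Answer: 484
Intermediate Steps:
V(g, v) = -3 + g - v
(V(-2, 1) - 16)**2 = ((-3 - 2 - 1*1) - 16)**2 = ((-3 - 2 - 1) - 16)**2 = (-6 - 16)**2 = (-22)**2 = 484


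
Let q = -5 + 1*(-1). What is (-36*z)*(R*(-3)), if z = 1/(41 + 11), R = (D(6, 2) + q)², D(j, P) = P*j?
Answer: 972/13 ≈ 74.769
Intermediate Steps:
q = -6 (q = -5 - 1 = -6)
R = 36 (R = (2*6 - 6)² = (12 - 6)² = 6² = 36)
z = 1/52 ≈ 0.019231
(-36*z)*(R*(-3)) = (-36*1/52)*(36*(-3)) = -9/13*(-108) = 972/13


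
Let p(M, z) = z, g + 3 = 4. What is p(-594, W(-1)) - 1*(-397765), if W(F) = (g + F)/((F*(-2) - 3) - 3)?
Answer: 397765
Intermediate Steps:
g = 1 (g = -3 + 4 = 1)
W(F) = (1 + F)/(-6 - 2*F) (W(F) = (1 + F)/((F*(-2) - 3) - 3) = (1 + F)/((-2*F - 3) - 3) = (1 + F)/((-3 - 2*F) - 3) = (1 + F)/(-6 - 2*F))
p(-594, W(-1)) - 1*(-397765) = (-1 - 1*(-1))/(2*(3 - 1)) - 1*(-397765) = (½)*(-1 + 1)/2 + 397765 = (½)*(½)*0 + 397765 = 0 + 397765 = 397765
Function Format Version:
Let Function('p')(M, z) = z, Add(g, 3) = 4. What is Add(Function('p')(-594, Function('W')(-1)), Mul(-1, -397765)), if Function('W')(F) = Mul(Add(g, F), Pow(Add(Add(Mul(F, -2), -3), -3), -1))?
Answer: 397765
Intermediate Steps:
g = 1 (g = Add(-3, 4) = 1)
Function('W')(F) = Mul(Pow(Add(-6, Mul(-2, F)), -1), Add(1, F)) (Function('W')(F) = Mul(Add(1, F), Pow(Add(Add(Mul(F, -2), -3), -3), -1)) = Mul(Add(1, F), Pow(Add(Add(Mul(-2, F), -3), -3), -1)) = Mul(Add(1, F), Pow(Add(Add(-3, Mul(-2, F)), -3), -1)) = Mul(Add(1, F), Pow(Add(-6, Mul(-2, F)), -1)) = Mul(Pow(Add(-6, Mul(-2, F)), -1), Add(1, F)))
Add(Function('p')(-594, Function('W')(-1)), Mul(-1, -397765)) = Add(Mul(Rational(1, 2), Pow(Add(3, -1), -1), Add(-1, Mul(-1, -1))), Mul(-1, -397765)) = Add(Mul(Rational(1, 2), Pow(2, -1), Add(-1, 1)), 397765) = Add(Mul(Rational(1, 2), Rational(1, 2), 0), 397765) = Add(0, 397765) = 397765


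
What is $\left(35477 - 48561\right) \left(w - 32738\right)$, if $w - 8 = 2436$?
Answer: $396366696$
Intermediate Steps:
$w = 2444$ ($w = 8 + 2436 = 2444$)
$\left(35477 - 48561\right) \left(w - 32738\right) = \left(35477 - 48561\right) \left(2444 - 32738\right) = \left(-13084\right) \left(-30294\right) = 396366696$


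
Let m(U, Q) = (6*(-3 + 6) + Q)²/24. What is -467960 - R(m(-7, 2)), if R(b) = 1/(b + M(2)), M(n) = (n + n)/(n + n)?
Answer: -24801883/53 ≈ -4.6796e+5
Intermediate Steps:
M(n) = 1 (M(n) = (2*n)/((2*n)) = (2*n)*(1/(2*n)) = 1)
m(U, Q) = (18 + Q)²/24 (m(U, Q) = (6*3 + Q)²*(1/24) = (18 + Q)²*(1/24) = (18 + Q)²/24)
R(b) = 1/(1 + b) (R(b) = 1/(b + 1) = 1/(1 + b))
-467960 - R(m(-7, 2)) = -467960 - 1/(1 + (18 + 2)²/24) = -467960 - 1/(1 + (1/24)*20²) = -467960 - 1/(1 + (1/24)*400) = -467960 - 1/(1 + 50/3) = -467960 - 1/53/3 = -467960 - 1*3/53 = -467960 - 3/53 = -24801883/53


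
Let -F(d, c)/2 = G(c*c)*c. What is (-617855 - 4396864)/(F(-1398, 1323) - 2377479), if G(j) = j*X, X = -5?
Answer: -1671573/7718158397 ≈ -0.00021658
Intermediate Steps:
G(j) = -5*j (G(j) = j*(-5) = -5*j)
F(d, c) = 10*c³ (F(d, c) = -2*(-5*c*c)*c = -2*(-5*c²)*c = -(-10)*c³ = 10*c³)
(-617855 - 4396864)/(F(-1398, 1323) - 2377479) = (-617855 - 4396864)/(10*1323³ - 2377479) = -5014719/(10*2315685267 - 2377479) = -5014719/(23156852670 - 2377479) = -5014719/23154475191 = -5014719*1/23154475191 = -1671573/7718158397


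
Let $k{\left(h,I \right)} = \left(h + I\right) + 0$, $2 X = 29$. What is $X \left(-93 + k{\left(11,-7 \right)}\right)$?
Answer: $- \frac{2581}{2} \approx -1290.5$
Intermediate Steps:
$X = \frac{29}{2}$ ($X = \frac{1}{2} \cdot 29 = \frac{29}{2} \approx 14.5$)
$k{\left(h,I \right)} = I + h$ ($k{\left(h,I \right)} = \left(I + h\right) + 0 = I + h$)
$X \left(-93 + k{\left(11,-7 \right)}\right) = \frac{29 \left(-93 + \left(-7 + 11\right)\right)}{2} = \frac{29 \left(-93 + 4\right)}{2} = \frac{29}{2} \left(-89\right) = - \frac{2581}{2}$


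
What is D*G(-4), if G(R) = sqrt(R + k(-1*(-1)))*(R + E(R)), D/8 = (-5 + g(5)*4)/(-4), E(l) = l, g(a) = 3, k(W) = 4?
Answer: 0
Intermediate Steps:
D = -14 (D = 8*((-5 + 3*4)/(-4)) = 8*((-5 + 12)*(-1/4)) = 8*(7*(-1/4)) = 8*(-7/4) = -14)
G(R) = 2*R*sqrt(4 + R) (G(R) = sqrt(R + 4)*(R + R) = sqrt(4 + R)*(2*R) = 2*R*sqrt(4 + R))
D*G(-4) = -28*(-4)*sqrt(4 - 4) = -28*(-4)*sqrt(0) = -28*(-4)*0 = -14*0 = 0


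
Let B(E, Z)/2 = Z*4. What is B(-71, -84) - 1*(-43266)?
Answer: 42594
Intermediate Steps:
B(E, Z) = 8*Z (B(E, Z) = 2*(Z*4) = 2*(4*Z) = 8*Z)
B(-71, -84) - 1*(-43266) = 8*(-84) - 1*(-43266) = -672 + 43266 = 42594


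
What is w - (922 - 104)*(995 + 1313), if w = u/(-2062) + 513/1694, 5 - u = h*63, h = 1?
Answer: -3297320049187/1746514 ≈ -1.8879e+6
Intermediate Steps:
u = -58 (u = 5 - 63 = -58)
w = 578029/1746514 (w = -58/(-2062) + 513/1694 = -58*(-1/2062) + 513*(1/1694) = 29/1031 + 513/1694 = 578029/1746514 ≈ 0.33096)
w - (922 - 104)*(995 + 1313) = 578029/1746514 - (922 - 104)*(995 + 1313) = 578029/1746514 - 818*2308 = 578029/1746514 - 1*1887944 = 578029/1746514 - 1887944 = -3297320049187/1746514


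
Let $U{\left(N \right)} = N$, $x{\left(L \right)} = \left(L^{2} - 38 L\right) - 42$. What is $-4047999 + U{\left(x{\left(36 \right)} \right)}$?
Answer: $-4048113$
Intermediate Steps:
$x{\left(L \right)} = -42 + L^{2} - 38 L$
$-4047999 + U{\left(x{\left(36 \right)} \right)} = -4047999 - \left(1410 - 1296\right) = -4047999 - 114 = -4048113$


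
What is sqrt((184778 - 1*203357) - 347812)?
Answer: I*sqrt(366391) ≈ 605.3*I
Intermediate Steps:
sqrt((184778 - 1*203357) - 347812) = sqrt((184778 - 203357) - 347812) = sqrt(-18579 - 347812) = sqrt(-366391) = I*sqrt(366391)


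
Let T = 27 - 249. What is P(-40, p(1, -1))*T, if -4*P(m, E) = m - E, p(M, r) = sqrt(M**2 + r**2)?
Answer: -2220 - 111*sqrt(2)/2 ≈ -2298.5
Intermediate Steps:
P(m, E) = -m/4 + E/4 (P(m, E) = -(m - E)/4 = -m/4 + E/4)
T = -222
P(-40, p(1, -1))*T = (-1/4*(-40) + sqrt(1**2 + (-1)**2)/4)*(-222) = (10 + sqrt(1 + 1)/4)*(-222) = (10 + sqrt(2)/4)*(-222) = -2220 - 111*sqrt(2)/2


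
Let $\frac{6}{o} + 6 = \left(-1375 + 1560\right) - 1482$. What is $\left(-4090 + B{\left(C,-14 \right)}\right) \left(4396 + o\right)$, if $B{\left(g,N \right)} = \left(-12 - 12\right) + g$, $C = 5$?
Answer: $- \frac{23536278038}{1303} \approx -1.8063 \cdot 10^{7}$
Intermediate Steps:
$B{\left(g,N \right)} = -24 + g$
$o = - \frac{6}{1303}$ ($o = \frac{6}{-6 + \left(\left(-1375 + 1560\right) - 1482\right)} = \frac{6}{-6 + \left(185 - 1482\right)} = \frac{6}{-6 - 1297} = \frac{6}{-1303} = 6 \left(- \frac{1}{1303}\right) = - \frac{6}{1303} \approx -0.0046048$)
$\left(-4090 + B{\left(C,-14 \right)}\right) \left(4396 + o\right) = \left(-4090 + \left(-24 + 5\right)\right) \left(4396 - \frac{6}{1303}\right) = \left(-4090 - 19\right) \frac{5727982}{1303} = \left(-4109\right) \frac{5727982}{1303} = - \frac{23536278038}{1303}$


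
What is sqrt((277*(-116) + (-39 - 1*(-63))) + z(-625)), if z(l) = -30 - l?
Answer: I*sqrt(31513) ≈ 177.52*I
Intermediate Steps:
sqrt((277*(-116) + (-39 - 1*(-63))) + z(-625)) = sqrt((277*(-116) + (-39 - 1*(-63))) + (-30 - 1*(-625))) = sqrt((-32132 + (-39 + 63)) + (-30 + 625)) = sqrt((-32132 + 24) + 595) = sqrt(-32108 + 595) = sqrt(-31513) = I*sqrt(31513)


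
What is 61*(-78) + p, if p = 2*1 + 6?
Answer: -4750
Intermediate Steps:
p = 8 (p = 2 + 6 = 8)
61*(-78) + p = 61*(-78) + 8 = -4758 + 8 = -4750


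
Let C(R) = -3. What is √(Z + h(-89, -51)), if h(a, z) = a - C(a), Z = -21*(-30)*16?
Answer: √9994 ≈ 99.970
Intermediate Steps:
Z = 10080 (Z = 630*16 = 10080)
h(a, z) = 3 + a (h(a, z) = a - 1*(-3) = a + 3 = 3 + a)
√(Z + h(-89, -51)) = √(10080 + (3 - 89)) = √(10080 - 86) = √9994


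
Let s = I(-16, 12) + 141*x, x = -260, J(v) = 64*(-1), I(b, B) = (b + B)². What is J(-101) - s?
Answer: 36580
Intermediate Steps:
I(b, B) = (B + b)²
J(v) = -64
s = -36644 (s = (12 - 16)² + 141*(-260) = (-4)² - 36660 = 16 - 36660 = -36644)
J(-101) - s = -64 - 1*(-36644) = -64 + 36644 = 36580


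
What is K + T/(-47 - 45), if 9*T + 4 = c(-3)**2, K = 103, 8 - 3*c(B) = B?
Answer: 767471/7452 ≈ 102.99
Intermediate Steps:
c(B) = 8/3 - B/3
T = 85/81 (T = -4/9 + (8/3 - 1/3*(-3))**2/9 = -4/9 + (8/3 + 1)**2/9 = -4/9 + (11/3)**2/9 = -4/9 + (1/9)*(121/9) = -4/9 + 121/81 = 85/81 ≈ 1.0494)
K + T/(-47 - 45) = 103 + (85/81)/(-47 - 45) = 103 + (85/81)/(-92) = 103 - 1/92*85/81 = 103 - 85/7452 = 767471/7452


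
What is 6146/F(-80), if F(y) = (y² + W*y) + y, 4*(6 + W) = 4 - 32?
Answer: 3073/3680 ≈ 0.83505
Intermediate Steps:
W = -13 (W = -6 + (4 - 32)/4 = -6 + (¼)*(-28) = -6 - 7 = -13)
F(y) = y² - 12*y (F(y) = (y² - 13*y) + y = y² - 12*y)
6146/F(-80) = 6146/((-80*(-12 - 80))) = 6146/((-80*(-92))) = 6146/7360 = 6146*(1/7360) = 3073/3680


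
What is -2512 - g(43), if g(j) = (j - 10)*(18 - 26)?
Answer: -2248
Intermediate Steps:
g(j) = 80 - 8*j (g(j) = (-10 + j)*(-8) = 80 - 8*j)
-2512 - g(43) = -2512 - (80 - 8*43) = -2512 - (80 - 344) = -2512 - 1*(-264) = -2512 + 264 = -2248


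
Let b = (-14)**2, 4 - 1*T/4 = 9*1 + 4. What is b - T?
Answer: 232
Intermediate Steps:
T = -36 (T = 16 - 4*(9*1 + 4) = 16 - 4*(9 + 4) = 16 - 4*13 = 16 - 52 = -36)
b = 196
b - T = 196 - 1*(-36) = 196 + 36 = 232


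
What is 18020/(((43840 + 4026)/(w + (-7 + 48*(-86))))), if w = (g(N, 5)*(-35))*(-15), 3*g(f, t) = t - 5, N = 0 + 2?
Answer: -37256350/23933 ≈ -1556.7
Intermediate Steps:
N = 2
g(f, t) = -5/3 + t/3 (g(f, t) = (t - 5)/3 = (-5 + t)/3 = -5/3 + t/3)
w = 0 (w = ((-5/3 + (⅓)*5)*(-35))*(-15) = ((-5/3 + 5/3)*(-35))*(-15) = (0*(-35))*(-15) = 0*(-15) = 0)
18020/(((43840 + 4026)/(w + (-7 + 48*(-86))))) = 18020/(((43840 + 4026)/(0 + (-7 + 48*(-86))))) = 18020/((47866/(0 + (-7 - 4128)))) = 18020/((47866/(0 - 4135))) = 18020/((47866/(-4135))) = 18020/((47866*(-1/4135))) = 18020/(-47866/4135) = 18020*(-4135/47866) = -37256350/23933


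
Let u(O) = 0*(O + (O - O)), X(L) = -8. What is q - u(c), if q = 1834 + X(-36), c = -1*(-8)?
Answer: 1826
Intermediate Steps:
c = 8
u(O) = 0 (u(O) = 0*(O + 0) = 0*O = 0)
q = 1826 (q = 1834 - 8 = 1826)
q - u(c) = 1826 - 1*0 = 1826 + 0 = 1826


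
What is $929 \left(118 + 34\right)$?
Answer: $141208$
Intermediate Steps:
$929 \left(118 + 34\right) = 929 \cdot 152 = 141208$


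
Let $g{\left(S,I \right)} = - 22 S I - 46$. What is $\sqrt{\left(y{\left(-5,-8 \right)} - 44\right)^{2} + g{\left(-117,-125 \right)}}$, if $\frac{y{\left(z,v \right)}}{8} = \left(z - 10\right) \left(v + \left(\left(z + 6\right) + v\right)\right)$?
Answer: $6 \sqrt{76715} \approx 1661.8$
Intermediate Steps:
$g{\left(S,I \right)} = -46 - 22 I S$ ($g{\left(S,I \right)} = - 22 I S - 46 = -46 - 22 I S$)
$y{\left(z,v \right)} = 8 \left(-10 + z\right) \left(6 + z + 2 v\right)$ ($y{\left(z,v \right)} = 8 \left(z - 10\right) \left(v + \left(\left(z + 6\right) + v\right)\right) = 8 \left(-10 + z\right) \left(v + \left(\left(6 + z\right) + v\right)\right) = 8 \left(-10 + z\right) \left(v + \left(6 + v + z\right)\right) = 8 \left(-10 + z\right) \left(6 + z + 2 v\right)$)
$\sqrt{\left(y{\left(-5,-8 \right)} - 44\right)^{2} + g{\left(-117,-125 \right)}} = \sqrt{\left(\left(-480 - -1280 - -160 + 8 \left(-5\right)^{2} + 16 \left(-8\right) \left(-5\right)\right) - 44\right)^{2} - \left(46 - -321750\right)} = \sqrt{\left(\left(-480 + 1280 + 160 + 8 \cdot 25 + 640\right) - 44\right)^{2} - 321796} = \sqrt{\left(\left(-480 + 1280 + 160 + 200 + 640\right) - 44\right)^{2} - 321796} = \sqrt{\left(1800 - 44\right)^{2} - 321796} = \sqrt{1756^{2} - 321796} = \sqrt{3083536 - 321796} = \sqrt{2761740} = 6 \sqrt{76715}$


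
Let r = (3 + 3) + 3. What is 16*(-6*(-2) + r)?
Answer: 336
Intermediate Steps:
r = 9 (r = 6 + 3 = 9)
16*(-6*(-2) + r) = 16*(-6*(-2) + 9) = 16*(12 + 9) = 16*21 = 336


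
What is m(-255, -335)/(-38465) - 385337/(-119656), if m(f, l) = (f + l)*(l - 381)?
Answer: -7145098587/920513608 ≈ -7.7621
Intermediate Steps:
m(f, l) = (-381 + l)*(f + l) (m(f, l) = (f + l)*(-381 + l) = (-381 + l)*(f + l))
m(-255, -335)/(-38465) - 385337/(-119656) = ((-335)² - 381*(-255) - 381*(-335) - 255*(-335))/(-38465) - 385337/(-119656) = (112225 + 97155 + 127635 + 85425)*(-1/38465) - 385337*(-1/119656) = 422440*(-1/38465) + 385337/119656 = -84488/7693 + 385337/119656 = -7145098587/920513608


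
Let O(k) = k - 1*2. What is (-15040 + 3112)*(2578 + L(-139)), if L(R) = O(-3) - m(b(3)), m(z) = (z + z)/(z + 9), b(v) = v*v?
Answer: -30678816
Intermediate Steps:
b(v) = v²
O(k) = -2 + k (O(k) = k - 2 = -2 + k)
m(z) = 2*z/(9 + z) (m(z) = (2*z)/(9 + z) = 2*z/(9 + z))
L(R) = -6 (L(R) = (-2 - 3) - 2*3²/(9 + 3²) = -5 - 2*9/(9 + 9) = -5 - 2*9/18 = -5 - 1*1 = -5 - 1 = -6)
(-15040 + 3112)*(2578 + L(-139)) = (-15040 + 3112)*(2578 - 6) = -11928*2572 = -30678816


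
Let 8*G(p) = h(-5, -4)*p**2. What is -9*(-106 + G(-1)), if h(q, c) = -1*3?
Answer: 7659/8 ≈ 957.38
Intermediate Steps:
h(q, c) = -3
G(p) = -3*p**2/8 (G(p) = (-3*p**2)/8 = -3*p**2/8)
-9*(-106 + G(-1)) = -9*(-106 - 3/8*(-1)**2) = -9*(-106 - 3/8*1) = -9*(-106 - 3/8) = -9*(-851/8) = 7659/8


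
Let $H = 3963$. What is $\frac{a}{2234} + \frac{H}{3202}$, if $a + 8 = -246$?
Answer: $\frac{4020017}{3576634} \approx 1.124$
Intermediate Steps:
$a = -254$ ($a = -8 - 246 = -254$)
$\frac{a}{2234} + \frac{H}{3202} = - \frac{254}{2234} + \frac{3963}{3202} = \left(-254\right) \frac{1}{2234} + 3963 \cdot \frac{1}{3202} = - \frac{127}{1117} + \frac{3963}{3202} = \frac{4020017}{3576634}$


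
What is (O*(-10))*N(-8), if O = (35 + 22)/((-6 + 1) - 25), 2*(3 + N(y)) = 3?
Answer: -57/2 ≈ -28.500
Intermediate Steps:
N(y) = -3/2 (N(y) = -3 + (½)*3 = -3 + 3/2 = -3/2)
O = -19/10 (O = 57/(-5 - 25) = 57/(-30) = 57*(-1/30) = -19/10 ≈ -1.9000)
(O*(-10))*N(-8) = -19/10*(-10)*(-3/2) = 19*(-3/2) = -57/2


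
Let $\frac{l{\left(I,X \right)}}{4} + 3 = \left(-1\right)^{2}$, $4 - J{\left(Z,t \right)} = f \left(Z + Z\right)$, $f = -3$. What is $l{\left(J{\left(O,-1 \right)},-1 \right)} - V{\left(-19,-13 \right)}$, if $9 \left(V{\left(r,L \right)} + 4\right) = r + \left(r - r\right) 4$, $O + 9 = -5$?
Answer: $- \frac{17}{9} \approx -1.8889$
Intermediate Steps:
$O = -14$ ($O = -9 - 5 = -14$)
$J{\left(Z,t \right)} = 4 + 6 Z$ ($J{\left(Z,t \right)} = 4 - - 3 \left(Z + Z\right) = 4 - - 3 \cdot 2 Z = 4 - - 6 Z = 4 + 6 Z$)
$l{\left(I,X \right)} = -8$ ($l{\left(I,X \right)} = -12 + 4 \left(-1\right)^{2} = -12 + 4 \cdot 1 = -12 + 4 = -8$)
$V{\left(r,L \right)} = -4 + \frac{r}{9}$ ($V{\left(r,L \right)} = -4 + \frac{r + \left(r - r\right) 4}{9} = -4 + \frac{r + 0 \cdot 4}{9} = -4 + \frac{r + 0}{9} = -4 + \frac{r}{9}$)
$l{\left(J{\left(O,-1 \right)},-1 \right)} - V{\left(-19,-13 \right)} = -8 - \left(-4 + \frac{1}{9} \left(-19\right)\right) = -8 - \left(-4 - \frac{19}{9}\right) = -8 - - \frac{55}{9} = -8 + \frac{55}{9} = - \frac{17}{9}$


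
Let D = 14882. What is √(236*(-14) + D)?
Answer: √11578 ≈ 107.60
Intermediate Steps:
√(236*(-14) + D) = √(236*(-14) + 14882) = √(-3304 + 14882) = √11578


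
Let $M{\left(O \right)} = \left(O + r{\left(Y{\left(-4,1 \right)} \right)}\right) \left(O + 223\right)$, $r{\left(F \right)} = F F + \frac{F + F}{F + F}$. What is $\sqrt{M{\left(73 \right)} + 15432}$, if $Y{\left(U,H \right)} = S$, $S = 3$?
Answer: $200$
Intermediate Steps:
$Y{\left(U,H \right)} = 3$
$r{\left(F \right)} = 1 + F^{2}$ ($r{\left(F \right)} = F^{2} + \frac{2 F}{2 F} = F^{2} + 2 F \frac{1}{2 F} = F^{2} + 1 = 1 + F^{2}$)
$M{\left(O \right)} = \left(10 + O\right) \left(223 + O\right)$ ($M{\left(O \right)} = \left(O + \left(1 + 3^{2}\right)\right) \left(O + 223\right) = \left(O + \left(1 + 9\right)\right) \left(223 + O\right) = \left(O + 10\right) \left(223 + O\right) = \left(10 + O\right) \left(223 + O\right)$)
$\sqrt{M{\left(73 \right)} + 15432} = \sqrt{\left(2230 + 73^{2} + 233 \cdot 73\right) + 15432} = \sqrt{\left(2230 + 5329 + 17009\right) + 15432} = \sqrt{24568 + 15432} = \sqrt{40000} = 200$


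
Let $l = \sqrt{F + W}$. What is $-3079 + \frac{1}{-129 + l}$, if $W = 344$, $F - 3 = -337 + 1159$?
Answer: $- \frac{47638417}{15472} - \frac{\sqrt{1169}}{15472} \approx -3079.0$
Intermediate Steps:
$F = 825$ ($F = 3 + \left(-337 + 1159\right) = 3 + 822 = 825$)
$l = \sqrt{1169}$ ($l = \sqrt{825 + 344} = \sqrt{1169} \approx 34.191$)
$-3079 + \frac{1}{-129 + l} = -3079 + \frac{1}{-129 + \sqrt{1169}}$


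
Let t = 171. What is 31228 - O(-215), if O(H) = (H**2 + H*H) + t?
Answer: -61393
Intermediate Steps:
O(H) = 171 + 2*H**2 (O(H) = (H**2 + H*H) + 171 = (H**2 + H**2) + 171 = 2*H**2 + 171 = 171 + 2*H**2)
31228 - O(-215) = 31228 - (171 + 2*(-215)**2) = 31228 - (171 + 2*46225) = 31228 - (171 + 92450) = 31228 - 1*92621 = 31228 - 92621 = -61393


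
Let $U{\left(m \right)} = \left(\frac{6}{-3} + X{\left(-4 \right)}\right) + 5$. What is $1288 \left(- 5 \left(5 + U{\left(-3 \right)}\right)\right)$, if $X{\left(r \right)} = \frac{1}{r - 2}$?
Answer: $- \frac{151340}{3} \approx -50447.0$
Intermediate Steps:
$X{\left(r \right)} = \frac{1}{-2 + r}$
$U{\left(m \right)} = \frac{17}{6}$ ($U{\left(m \right)} = \left(\frac{6}{-3} + \frac{1}{-2 - 4}\right) + 5 = \left(6 \left(- \frac{1}{3}\right) + \frac{1}{-6}\right) + 5 = \left(-2 - \frac{1}{6}\right) + 5 = - \frac{13}{6} + 5 = \frac{17}{6}$)
$1288 \left(- 5 \left(5 + U{\left(-3 \right)}\right)\right) = 1288 \left(- 5 \left(5 + \frac{17}{6}\right)\right) = 1288 \left(\left(-5\right) \frac{47}{6}\right) = 1288 \left(- \frac{235}{6}\right) = - \frac{151340}{3}$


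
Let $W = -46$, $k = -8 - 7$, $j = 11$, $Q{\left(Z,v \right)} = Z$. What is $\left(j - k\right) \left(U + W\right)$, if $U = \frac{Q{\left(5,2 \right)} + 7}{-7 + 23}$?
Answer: $- \frac{2353}{2} \approx -1176.5$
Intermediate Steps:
$k = -15$
$U = \frac{3}{4}$ ($U = \frac{5 + 7}{-7 + 23} = \frac{12}{16} = 12 \cdot \frac{1}{16} = \frac{3}{4} \approx 0.75$)
$\left(j - k\right) \left(U + W\right) = \left(11 - -15\right) \left(\frac{3}{4} - 46\right) = \left(11 + 15\right) \left(- \frac{181}{4}\right) = 26 \left(- \frac{181}{4}\right) = - \frac{2353}{2}$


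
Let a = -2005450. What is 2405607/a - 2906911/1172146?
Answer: -2162346821893/587670048925 ≈ -3.6795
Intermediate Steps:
2405607/a - 2906911/1172146 = 2405607/(-2005450) - 2906911/1172146 = 2405607*(-1/2005450) - 2906911*1/1172146 = -2405607/2005450 - 2906911/1172146 = -2162346821893/587670048925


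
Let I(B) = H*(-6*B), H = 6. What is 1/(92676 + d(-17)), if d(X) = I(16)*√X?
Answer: 7723/716206764 + 4*I*√17/59683897 ≈ 1.0783e-5 + 2.7633e-7*I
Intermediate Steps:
I(B) = -36*B (I(B) = 6*(-6*B) = -36*B)
d(X) = -576*√X (d(X) = (-36*16)*√X = -576*√X)
1/(92676 + d(-17)) = 1/(92676 - 576*I*√17)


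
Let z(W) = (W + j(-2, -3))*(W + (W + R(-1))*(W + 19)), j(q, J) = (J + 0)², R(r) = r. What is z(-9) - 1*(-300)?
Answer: 300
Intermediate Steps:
j(q, J) = J²
z(W) = (9 + W)*(W + (-1 + W)*(19 + W)) (z(W) = (W + (-3)²)*(W + (W - 1)*(W + 19)) = (W + 9)*(W + (-1 + W)*(19 + W)) = (9 + W)*(W + (-1 + W)*(19 + W)))
z(-9) - 1*(-300) = (-171 + (-9)³ + 28*(-9)² + 152*(-9)) - 1*(-300) = (-171 - 729 + 28*81 - 1368) + 300 = (-171 - 729 + 2268 - 1368) + 300 = 0 + 300 = 300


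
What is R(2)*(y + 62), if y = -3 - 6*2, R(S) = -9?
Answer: -423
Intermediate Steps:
y = -15 (y = -3 - 12 = -15)
R(2)*(y + 62) = -9*(-15 + 62) = -9*47 = -423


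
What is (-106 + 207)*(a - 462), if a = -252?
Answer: -72114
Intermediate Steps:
(-106 + 207)*(a - 462) = (-106 + 207)*(-252 - 462) = 101*(-714) = -72114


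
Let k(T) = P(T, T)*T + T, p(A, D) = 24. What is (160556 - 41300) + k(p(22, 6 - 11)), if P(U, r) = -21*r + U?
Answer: 107760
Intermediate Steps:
P(U, r) = U - 21*r
k(T) = T - 20*T² (k(T) = (T - 21*T)*T + T = (-20*T)*T + T = -20*T² + T = T - 20*T²)
(160556 - 41300) + k(p(22, 6 - 11)) = (160556 - 41300) + 24*(1 - 20*24) = 119256 + 24*(1 - 480) = 119256 + 24*(-479) = 119256 - 11496 = 107760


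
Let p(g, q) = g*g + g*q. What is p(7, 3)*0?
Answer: 0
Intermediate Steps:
p(g, q) = g² + g*q
p(7, 3)*0 = (7*(7 + 3))*0 = (7*10)*0 = 70*0 = 0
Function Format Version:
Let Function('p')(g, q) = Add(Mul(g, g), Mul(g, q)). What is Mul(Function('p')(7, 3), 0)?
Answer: 0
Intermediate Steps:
Function('p')(g, q) = Add(Pow(g, 2), Mul(g, q))
Mul(Function('p')(7, 3), 0) = Mul(Mul(7, Add(7, 3)), 0) = Mul(Mul(7, 10), 0) = Mul(70, 0) = 0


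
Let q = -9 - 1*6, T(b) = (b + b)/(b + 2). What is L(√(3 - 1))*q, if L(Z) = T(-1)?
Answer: 30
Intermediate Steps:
T(b) = 2*b/(2 + b) (T(b) = (2*b)/(2 + b) = 2*b/(2 + b))
L(Z) = -2 (L(Z) = 2*(-1)/(2 - 1) = 2*(-1)/1 = 2*(-1)*1 = -2)
q = -15 (q = -9 - 6 = -15)
L(√(3 - 1))*q = -2*(-15) = 30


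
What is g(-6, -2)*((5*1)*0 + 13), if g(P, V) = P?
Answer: -78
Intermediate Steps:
g(-6, -2)*((5*1)*0 + 13) = -6*((5*1)*0 + 13) = -6*(5*0 + 13) = -6*(0 + 13) = -6*13 = -78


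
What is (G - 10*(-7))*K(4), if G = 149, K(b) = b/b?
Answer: 219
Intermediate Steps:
K(b) = 1
(G - 10*(-7))*K(4) = (149 - 10*(-7))*1 = (149 + 70)*1 = 219*1 = 219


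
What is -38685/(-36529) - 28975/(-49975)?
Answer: 119668426/73021471 ≈ 1.6388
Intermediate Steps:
-38685/(-36529) - 28975/(-49975) = -38685*(-1/36529) - 28975*(-1/49975) = 38685/36529 + 1159/1999 = 119668426/73021471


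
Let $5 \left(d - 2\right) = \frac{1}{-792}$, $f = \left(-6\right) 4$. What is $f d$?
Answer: $- \frac{7919}{165} \approx -47.994$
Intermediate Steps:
$f = -24$
$d = \frac{7919}{3960}$ ($d = 2 + \frac{1}{5 \left(-792\right)} = 2 + \frac{1}{5} \left(- \frac{1}{792}\right) = 2 - \frac{1}{3960} = \frac{7919}{3960} \approx 1.9997$)
$f d = \left(-24\right) \frac{7919}{3960} = - \frac{7919}{165}$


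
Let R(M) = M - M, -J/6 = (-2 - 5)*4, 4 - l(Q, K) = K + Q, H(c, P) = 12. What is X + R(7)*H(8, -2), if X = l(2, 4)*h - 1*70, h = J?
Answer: -406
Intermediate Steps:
l(Q, K) = 4 - K - Q (l(Q, K) = 4 - (K + Q) = 4 + (-K - Q) = 4 - K - Q)
J = 168 (J = -6*(-2 - 5)*4 = -(-42)*4 = -6*(-28) = 168)
h = 168
R(M) = 0
X = -406 (X = (4 - 1*4 - 1*2)*168 - 1*70 = (4 - 4 - 2)*168 - 70 = -2*168 - 70 = -336 - 70 = -406)
X + R(7)*H(8, -2) = -406 + 0*12 = -406 + 0 = -406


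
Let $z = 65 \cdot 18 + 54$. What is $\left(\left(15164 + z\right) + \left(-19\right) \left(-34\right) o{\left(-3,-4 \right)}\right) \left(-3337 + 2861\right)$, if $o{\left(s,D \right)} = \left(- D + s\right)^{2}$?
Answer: $-8108184$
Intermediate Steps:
$z = 1224$ ($z = 1170 + 54 = 1224$)
$o{\left(s,D \right)} = \left(s - D\right)^{2}$
$\left(\left(15164 + z\right) + \left(-19\right) \left(-34\right) o{\left(-3,-4 \right)}\right) \left(-3337 + 2861\right) = \left(\left(15164 + 1224\right) + \left(-19\right) \left(-34\right) \left(-4 - -3\right)^{2}\right) \left(-3337 + 2861\right) = \left(16388 + 646 \left(-4 + 3\right)^{2}\right) \left(-476\right) = \left(16388 + 646 \left(-1\right)^{2}\right) \left(-476\right) = \left(16388 + 646 \cdot 1\right) \left(-476\right) = \left(16388 + 646\right) \left(-476\right) = 17034 \left(-476\right) = -8108184$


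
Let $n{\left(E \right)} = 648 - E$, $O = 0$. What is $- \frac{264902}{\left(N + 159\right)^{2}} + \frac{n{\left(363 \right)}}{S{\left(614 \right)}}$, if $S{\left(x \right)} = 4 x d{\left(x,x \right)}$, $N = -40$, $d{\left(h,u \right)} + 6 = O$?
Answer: $- \frac{1302543919}{69558832} \approx -18.726$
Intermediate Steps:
$d{\left(h,u \right)} = -6$ ($d{\left(h,u \right)} = -6 + 0 = -6$)
$S{\left(x \right)} = - 24 x$ ($S{\left(x \right)} = 4 x \left(-6\right) = - 24 x$)
$- \frac{264902}{\left(N + 159\right)^{2}} + \frac{n{\left(363 \right)}}{S{\left(614 \right)}} = - \frac{264902}{\left(-40 + 159\right)^{2}} + \frac{648 - 363}{\left(-24\right) 614} = - \frac{264902}{119^{2}} + \frac{648 - 363}{-14736} = - \frac{264902}{14161} + 285 \left(- \frac{1}{14736}\right) = \left(-264902\right) \frac{1}{14161} - \frac{95}{4912} = - \frac{264902}{14161} - \frac{95}{4912} = - \frac{1302543919}{69558832}$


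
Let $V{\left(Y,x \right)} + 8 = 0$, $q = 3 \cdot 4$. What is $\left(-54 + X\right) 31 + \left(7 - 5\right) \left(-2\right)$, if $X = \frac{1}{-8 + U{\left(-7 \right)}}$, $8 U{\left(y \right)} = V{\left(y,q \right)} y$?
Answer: $-1709$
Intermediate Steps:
$q = 12$
$V{\left(Y,x \right)} = -8$ ($V{\left(Y,x \right)} = -8 + 0 = -8$)
$U{\left(y \right)} = - y$ ($U{\left(y \right)} = \frac{\left(-8\right) y}{8} = - y$)
$X = -1$ ($X = \frac{1}{-8 - -7} = \frac{1}{-8 + 7} = \frac{1}{-1} = -1$)
$\left(-54 + X\right) 31 + \left(7 - 5\right) \left(-2\right) = \left(-54 - 1\right) 31 + \left(7 - 5\right) \left(-2\right) = \left(-55\right) 31 + 2 \left(-2\right) = -1705 - 4 = -1709$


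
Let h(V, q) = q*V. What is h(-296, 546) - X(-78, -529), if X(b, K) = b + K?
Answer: -161009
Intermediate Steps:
X(b, K) = K + b
h(V, q) = V*q
h(-296, 546) - X(-78, -529) = -296*546 - (-529 - 78) = -161616 - 1*(-607) = -161616 + 607 = -161009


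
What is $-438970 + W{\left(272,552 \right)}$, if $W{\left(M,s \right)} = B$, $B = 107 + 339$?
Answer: $-438524$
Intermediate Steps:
$B = 446$
$W{\left(M,s \right)} = 446$
$-438970 + W{\left(272,552 \right)} = -438970 + 446 = -438524$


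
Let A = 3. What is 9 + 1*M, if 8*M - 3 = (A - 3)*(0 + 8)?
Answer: 75/8 ≈ 9.3750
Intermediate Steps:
M = 3/8 (M = 3/8 + ((3 - 3)*(0 + 8))/8 = 3/8 + (0*8)/8 = 3/8 + (⅛)*0 = 3/8 + 0 = 3/8 ≈ 0.37500)
9 + 1*M = 9 + 1*(3/8) = 9 + 3/8 = 75/8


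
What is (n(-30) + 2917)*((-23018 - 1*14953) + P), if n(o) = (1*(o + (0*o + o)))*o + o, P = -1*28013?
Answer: -309267008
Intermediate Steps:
P = -28013
n(o) = o + 2*o² (n(o) = (1*(o + (0 + o)))*o + o = (1*(o + o))*o + o = (1*(2*o))*o + o = (2*o)*o + o = 2*o² + o = o + 2*o²)
(n(-30) + 2917)*((-23018 - 1*14953) + P) = (-30*(1 + 2*(-30)) + 2917)*((-23018 - 1*14953) - 28013) = (-30*(1 - 60) + 2917)*((-23018 - 14953) - 28013) = (-30*(-59) + 2917)*(-37971 - 28013) = (1770 + 2917)*(-65984) = 4687*(-65984) = -309267008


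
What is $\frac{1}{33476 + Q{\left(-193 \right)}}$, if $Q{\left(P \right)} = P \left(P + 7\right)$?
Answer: $\frac{1}{69374} \approx 1.4415 \cdot 10^{-5}$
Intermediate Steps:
$Q{\left(P \right)} = P \left(7 + P\right)$
$\frac{1}{33476 + Q{\left(-193 \right)}} = \frac{1}{33476 - 193 \left(7 - 193\right)} = \frac{1}{33476 - -35898} = \frac{1}{33476 + 35898} = \frac{1}{69374}$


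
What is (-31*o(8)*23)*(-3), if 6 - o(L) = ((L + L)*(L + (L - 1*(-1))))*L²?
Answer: -37222878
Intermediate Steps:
o(L) = 6 - 2*L³*(1 + 2*L) (o(L) = 6 - (L + L)*(L + (L - 1*(-1)))*L² = 6 - (2*L)*(L + (L + 1))*L² = 6 - (2*L)*(L + (1 + L))*L² = 6 - (2*L)*(1 + 2*L)*L² = 6 - 2*L*(1 + 2*L)*L² = 6 - 2*L³*(1 + 2*L))
(-31*o(8)*23)*(-3) = (-31*(6 - 4*8⁴ - 2*8³)*23)*(-3) = (-31*(6 - 4*4096 - 2*512)*23)*(-3) = (-31*(6 - 16384 - 1024)*23)*(-3) = (-31*(-17402)*23)*(-3) = (539462*23)*(-3) = 12407626*(-3) = -37222878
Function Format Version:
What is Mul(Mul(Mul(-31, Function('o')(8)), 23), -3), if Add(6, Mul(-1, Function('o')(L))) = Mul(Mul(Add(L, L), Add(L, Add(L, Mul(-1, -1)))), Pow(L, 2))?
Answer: -37222878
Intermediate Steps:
Function('o')(L) = Add(6, Mul(-2, Pow(L, 3), Add(1, Mul(2, L)))) (Function('o')(L) = Add(6, Mul(-1, Mul(Mul(Add(L, L), Add(L, Add(L, Mul(-1, -1)))), Pow(L, 2)))) = Add(6, Mul(-1, Mul(Mul(Mul(2, L), Add(L, Add(L, 1))), Pow(L, 2)))) = Add(6, Mul(-1, Mul(Mul(Mul(2, L), Add(L, Add(1, L))), Pow(L, 2)))) = Add(6, Mul(-1, Mul(Mul(Mul(2, L), Add(1, Mul(2, L))), Pow(L, 2)))) = Add(6, Mul(-1, Mul(Mul(2, L, Add(1, Mul(2, L))), Pow(L, 2)))) = Add(6, Mul(-1, Mul(2, Pow(L, 3), Add(1, Mul(2, L))))) = Add(6, Mul(-2, Pow(L, 3), Add(1, Mul(2, L)))))
Mul(Mul(Mul(-31, Function('o')(8)), 23), -3) = Mul(Mul(Mul(-31, Add(6, Mul(-4, Pow(8, 4)), Mul(-2, Pow(8, 3)))), 23), -3) = Mul(Mul(Mul(-31, Add(6, Mul(-4, 4096), Mul(-2, 512))), 23), -3) = Mul(Mul(Mul(-31, Add(6, -16384, -1024)), 23), -3) = Mul(Mul(Mul(-31, -17402), 23), -3) = Mul(Mul(539462, 23), -3) = Mul(12407626, -3) = -37222878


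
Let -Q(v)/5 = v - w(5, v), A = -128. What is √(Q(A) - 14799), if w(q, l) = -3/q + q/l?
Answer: I*√3625522/16 ≈ 119.01*I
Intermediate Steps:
Q(v) = -3 - 5*v + 25/v (Q(v) = -5*(v - (-3/5 + 5/v)) = -5*(v - (-3*⅕ + 5/v)) = -5*(v - (-⅗ + 5/v)) = -5*(v + (⅗ - 5/v)) = -5*(⅗ + v - 5/v) = -3 - 5*v + 25/v)
√(Q(A) - 14799) = √((-3 - 5*(-128) + 25/(-128)) - 14799) = √((-3 + 640 + 25*(-1/128)) - 14799) = √((-3 + 640 - 25/128) - 14799) = √(81511/128 - 14799) = √(-1812761/128) = I*√3625522/16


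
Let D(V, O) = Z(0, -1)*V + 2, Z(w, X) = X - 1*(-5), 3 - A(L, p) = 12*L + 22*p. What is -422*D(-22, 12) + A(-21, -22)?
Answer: 37031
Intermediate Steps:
A(L, p) = 3 - 22*p - 12*L (A(L, p) = 3 - (12*L + 22*p) = 3 + (-22*p - 12*L) = 3 - 22*p - 12*L)
Z(w, X) = 5 + X (Z(w, X) = X + 5 = 5 + X)
D(V, O) = 2 + 4*V (D(V, O) = (5 - 1)*V + 2 = 4*V + 2 = 2 + 4*V)
-422*D(-22, 12) + A(-21, -22) = -422*(2 + 4*(-22)) + (3 - 22*(-22) - 12*(-21)) = -422*(2 - 88) + (3 + 484 + 252) = -422*(-86) + 739 = 36292 + 739 = 37031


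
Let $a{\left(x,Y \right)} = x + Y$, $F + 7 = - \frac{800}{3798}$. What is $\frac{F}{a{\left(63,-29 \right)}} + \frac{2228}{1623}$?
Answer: $\frac{40543103}{34930206} \approx 1.1607$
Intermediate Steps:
$F = - \frac{13693}{1899}$ ($F = -7 - \frac{800}{3798} = -7 - \frac{400}{1899} = - \frac{13693}{1899} \approx -7.2106$)
$a{\left(x,Y \right)} = Y + x$
$\frac{F}{a{\left(63,-29 \right)}} + \frac{2228}{1623} = - \frac{13693}{1899 \left(-29 + 63\right)} + \frac{2228}{1623} = - \frac{13693}{1899 \cdot 34} + 2228 \cdot \frac{1}{1623} = \left(- \frac{13693}{1899}\right) \frac{1}{34} + \frac{2228}{1623} = - \frac{13693}{64566} + \frac{2228}{1623} = \frac{40543103}{34930206}$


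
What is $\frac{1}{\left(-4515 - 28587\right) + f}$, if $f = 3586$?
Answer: $- \frac{1}{29516} \approx -3.388 \cdot 10^{-5}$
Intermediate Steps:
$\frac{1}{\left(-4515 - 28587\right) + f} = \frac{1}{\left(-4515 - 28587\right) + 3586} = \frac{1}{-33102 + 3586} = \frac{1}{-29516} = - \frac{1}{29516}$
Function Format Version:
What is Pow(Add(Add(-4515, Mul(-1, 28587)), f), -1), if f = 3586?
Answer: Rational(-1, 29516) ≈ -3.3880e-5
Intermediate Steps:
Pow(Add(Add(-4515, Mul(-1, 28587)), f), -1) = Pow(Add(Add(-4515, Mul(-1, 28587)), 3586), -1) = Pow(Add(Add(-4515, -28587), 3586), -1) = Pow(Add(-33102, 3586), -1) = Pow(-29516, -1) = Rational(-1, 29516)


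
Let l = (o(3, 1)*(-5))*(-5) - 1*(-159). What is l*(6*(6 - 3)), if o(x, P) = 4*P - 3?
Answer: 3312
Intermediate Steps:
o(x, P) = -3 + 4*P
l = 184 (l = ((-3 + 4*1)*(-5))*(-5) - 1*(-159) = ((-3 + 4)*(-5))*(-5) + 159 = (1*(-5))*(-5) + 159 = -5*(-5) + 159 = 25 + 159 = 184)
l*(6*(6 - 3)) = 184*(6*(6 - 3)) = 184*(6*3) = 184*18 = 3312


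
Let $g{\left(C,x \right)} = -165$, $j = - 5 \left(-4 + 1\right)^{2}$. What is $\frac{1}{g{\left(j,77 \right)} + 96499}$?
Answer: $\frac{1}{96334} \approx 1.0381 \cdot 10^{-5}$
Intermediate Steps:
$j = -45$ ($j = - 5 \left(-3\right)^{2} = \left(-5\right) 9 = -45$)
$\frac{1}{g{\left(j,77 \right)} + 96499} = \frac{1}{-165 + 96499} = \frac{1}{96334}$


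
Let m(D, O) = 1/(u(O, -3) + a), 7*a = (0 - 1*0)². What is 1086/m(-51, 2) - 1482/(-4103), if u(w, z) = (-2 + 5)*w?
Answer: 26736630/4103 ≈ 6516.4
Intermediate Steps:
u(w, z) = 3*w
a = 0 (a = (0 - 1*0)²/7 = (0 + 0)²/7 = (⅐)*0² = (⅐)*0 = 0)
m(D, O) = 1/(3*O) (m(D, O) = 1/(3*O + 0) = 1/(3*O))
1086/m(-51, 2) - 1482/(-4103) = 1086/(((⅓)/2)) - 1482/(-4103) = 1086/(((⅓)*(½))) - 1482*(-1/4103) = 1086/(⅙) + 1482/4103 = 1086*6 + 1482/4103 = 6516 + 1482/4103 = 26736630/4103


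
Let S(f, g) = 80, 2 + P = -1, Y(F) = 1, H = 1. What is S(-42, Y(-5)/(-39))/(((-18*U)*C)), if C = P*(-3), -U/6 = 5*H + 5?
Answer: 2/243 ≈ 0.0082304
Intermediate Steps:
P = -3 (P = -2 - 1 = -3)
U = -60 (U = -6*(5*1 + 5) = -6*(5 + 5) = -6*10 = -60)
C = 9 (C = -3*(-3) = 9)
S(-42, Y(-5)/(-39))/(((-18*U)*C)) = 80/((-18*(-60)*9)) = 80/((1080*9)) = 80/9720 = 80*(1/9720) = 2/243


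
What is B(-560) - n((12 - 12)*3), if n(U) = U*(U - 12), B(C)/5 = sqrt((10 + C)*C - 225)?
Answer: 25*sqrt(12311) ≈ 2773.9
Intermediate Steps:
B(C) = 5*sqrt(-225 + C*(10 + C)) (B(C) = 5*sqrt((10 + C)*C - 225) = 5*sqrt(C*(10 + C) - 225) = 5*sqrt(-225 + C*(10 + C)))
n(U) = U*(-12 + U)
B(-560) - n((12 - 12)*3) = 5*sqrt(-225 + (-560)**2 + 10*(-560)) - (12 - 12)*3*(-12 + (12 - 12)*3) = 5*sqrt(-225 + 313600 - 5600) - 0*3*(-12 + 0*3) = 5*sqrt(307775) - 0*(-12 + 0) = 5*(5*sqrt(12311)) - 0*(-12) = 25*sqrt(12311) - 1*0 = 25*sqrt(12311) + 0 = 25*sqrt(12311)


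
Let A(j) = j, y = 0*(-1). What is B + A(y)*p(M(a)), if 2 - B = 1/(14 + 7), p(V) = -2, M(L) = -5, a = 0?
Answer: 41/21 ≈ 1.9524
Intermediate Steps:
y = 0
B = 41/21 (B = 2 - 1/(14 + 7) = 2 - 1/21 = 41/21 ≈ 1.9524)
B + A(y)*p(M(a)) = 41/21 + 0*(-2) = 41/21 + 0 = 41/21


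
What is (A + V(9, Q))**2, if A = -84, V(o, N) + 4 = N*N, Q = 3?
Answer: 6241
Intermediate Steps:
V(o, N) = -4 + N**2 (V(o, N) = -4 + N*N = -4 + N**2)
(A + V(9, Q))**2 = (-84 + (-4 + 3**2))**2 = (-84 + (-4 + 9))**2 = (-84 + 5)**2 = (-79)**2 = 6241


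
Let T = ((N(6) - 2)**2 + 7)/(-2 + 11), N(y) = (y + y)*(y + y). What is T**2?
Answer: 406869241/81 ≈ 5.0231e+6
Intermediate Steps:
N(y) = 4*y**2 (N(y) = (2*y)*(2*y) = 4*y**2)
T = 20171/9 (T = ((4*6**2 - 2)**2 + 7)/(-2 + 11) = ((4*36 - 2)**2 + 7)/9 = ((144 - 2)**2 + 7)*(1/9) = (142**2 + 7)*(1/9) = (20164 + 7)*(1/9) = 20171*(1/9) = 20171/9 ≈ 2241.2)
T**2 = (20171/9)**2 = 406869241/81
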